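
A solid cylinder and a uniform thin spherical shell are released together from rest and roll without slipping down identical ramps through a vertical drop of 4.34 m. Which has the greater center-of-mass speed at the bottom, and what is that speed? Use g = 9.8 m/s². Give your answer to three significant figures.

the solid cylinder, at v ≈ 7.53 m/s

For rolling without slipping, Mgh = ½(1+k)Mv² where k = I/(MR²), so v = √(2gh/(1+k)).
Solid cylinder: k = 0.5, giving v = √(2×9.8×4.34/1.5) = 7.531 m/s.
Uniform thin spherical shell: k = 2/3, giving v = √(2×9.8×4.34/1.667) = 7.144 m/s.
The smaller k wins: the solid cylinder, at ≈ 7.53 m/s.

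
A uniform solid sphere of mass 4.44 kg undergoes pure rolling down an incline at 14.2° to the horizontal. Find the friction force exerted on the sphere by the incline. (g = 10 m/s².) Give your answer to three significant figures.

f ≈ 3.11 N

The moment of inertia is (2/5)MR², giving k ≡ I/(MR²) = 0.4.
Translational: Mg sinθ − f = Ma. Rotational about the CM: fR = Iα = kMRa, so f = kMa.
Combining, a = g sinθ/(1+k) and f = kMa = kMg sinθ/(1+k).
f = 0.4 × 4.44 × 10 × sin14.2° / 1.4 ≈ 3.11 N.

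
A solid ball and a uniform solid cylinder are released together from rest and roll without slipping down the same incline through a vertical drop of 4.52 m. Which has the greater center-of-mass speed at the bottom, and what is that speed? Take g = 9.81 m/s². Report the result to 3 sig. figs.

For rolling without slipping, Mgh = ½(1+k)Mv² where k = I/(MR²), so v = √(2gh/(1+k)).
Solid ball: k = 0.4, giving v = √(2×9.81×4.52/1.4) = 7.959 m/s.
Uniform solid cylinder: k = 0.5, giving v = √(2×9.81×4.52/1.5) = 7.689 m/s.
The smaller k wins: the solid ball, at ≈ 7.96 m/s.

the solid ball, at v ≈ 7.96 m/s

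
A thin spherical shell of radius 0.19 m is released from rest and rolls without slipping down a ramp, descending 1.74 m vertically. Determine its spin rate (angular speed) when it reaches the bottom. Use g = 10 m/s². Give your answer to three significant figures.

ω ≈ 24.0 rad/s

With I = (2/3)MR², the ratio k = I/(MR²) is 2/3.
Rolling without slipping gives ω = v/R, so the total kinetic energy is ½Mv² + ½Iω² = ½(1+k)Mv² = (5/6)Mv².
Energy conservation Mgh = ½(1+k)Mv² gives v = √(2gh/(1+k)) = √(2 × 10 × 1.74 / 1.667) = 4.569 m/s.
Then ω = v/R = 4.569 / 0.19 ≈ 24.0 rad/s.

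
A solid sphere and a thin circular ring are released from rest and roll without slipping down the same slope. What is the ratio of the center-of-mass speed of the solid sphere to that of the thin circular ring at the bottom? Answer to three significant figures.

v_ratio ≈ 1.20

Each satisfies Mgh = ½(1+k)Mv² with k = I/(MR²), so v ∝ 1/√(1+k).
For the solid sphere k = 0.4; for the thin circular ring k = 1.
v₁/v₂ = √((1+k₂)/(1+k₁)) = √(2/1.4) ≈ 1.20.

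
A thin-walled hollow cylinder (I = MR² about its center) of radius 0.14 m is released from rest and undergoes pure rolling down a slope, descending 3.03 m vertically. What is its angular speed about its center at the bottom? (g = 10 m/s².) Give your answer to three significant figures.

ω ≈ 39.3 rad/s

Here I = MR², so the shape factor k = I/(MR²) = 1.
Since it rolls without slipping, ω = v/R and KE = ½Mv² + ½Iω² = ½(1+k)Mv² = Mv².
Energy conservation Mgh = ½(1+k)Mv² gives v = √(2gh/(1+k)) = √(2 × 10 × 3.03 / 2) = 5.505 m/s.
The angular speed follows from ω = v/R = 5.505/0.14 ≈ 39.3 rad/s.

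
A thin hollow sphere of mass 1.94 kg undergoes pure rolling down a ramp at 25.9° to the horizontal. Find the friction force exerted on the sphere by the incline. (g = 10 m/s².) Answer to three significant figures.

f ≈ 3.39 N

The moment of inertia is (2/3)MR², giving k ≡ I/(MR²) = 2/3.
Translational: Mg sinθ − f = Ma. Rotational about the CM: fR = Iα = kMRa, so f = kMa.
Combining, a = g sinθ/(1+k) and f = kMa = kMg sinθ/(1+k).
f = (2/3) × 1.94 × 10 × sin25.9° / 1.667 ≈ 3.39 N.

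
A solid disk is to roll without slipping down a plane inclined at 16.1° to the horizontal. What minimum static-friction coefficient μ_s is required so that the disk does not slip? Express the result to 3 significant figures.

With I = (1/2)MR², the ratio k = I/(MR²) is 0.5.
Translational: Mg sinθ − f = Ma. Rotational about the CM: fR = Iα = kMRa, so f = kMa.
These give a = g sinθ/(1+k) and the required friction f = kMg sinθ/(1+k).
With N = Mg cosθ, the no-slip condition f ≤ μN gives μ_min = f/N = k tanθ/(1+k).
μ_min = 0.5 × tan16.1° / 1.5 ≈ 0.0962.

μ_min ≈ 0.0962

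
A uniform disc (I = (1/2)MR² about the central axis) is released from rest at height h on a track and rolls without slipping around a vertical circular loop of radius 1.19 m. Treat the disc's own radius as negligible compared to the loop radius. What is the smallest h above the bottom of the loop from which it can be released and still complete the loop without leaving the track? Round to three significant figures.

The moment of inertia is (1/2)MR², giving k ≡ I/(MR²) = 0.5.
At the top, contact is just lost when gravity alone supplies the centripetal force: Mg = Mv_top²/r, i.e. v_top² = gr.
With ω = v/R, the kinetic energy at speed v is ½(1+k)Mv² = (3/4)Mv².
Energy conservation from release (height h) to the top (height 2r): Mgh = Mg(2r) + (3/4)M·gr.
Thus h_min = 2r + (1+k)r/2 = r(2 + 1.5/2) = 1.19 × 2.75 ≈ 3.27 m.

h_min ≈ 3.27 m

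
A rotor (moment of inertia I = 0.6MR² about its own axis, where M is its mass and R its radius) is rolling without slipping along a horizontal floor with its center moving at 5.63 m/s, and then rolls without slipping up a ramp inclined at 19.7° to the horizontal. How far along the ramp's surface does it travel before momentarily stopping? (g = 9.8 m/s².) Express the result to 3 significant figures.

Here I = 0.6MR², so the shape factor k = I/(MR²) = 0.6.
Pure rolling means v = ωR; then KE = ½Mv² + ½I(v/R)² = ½(1+k)Mv² = (4/5)Mv².
Setting this equal to Mgh gives the vertical rise h = (1+k)v₀²/(2g) = 1.6×5.63²/(2×9.8) = 2.588 m.
Along the incline, d = h/sinθ = 2.588/sin19.7° ≈ 7.68 m.

d ≈ 7.68 m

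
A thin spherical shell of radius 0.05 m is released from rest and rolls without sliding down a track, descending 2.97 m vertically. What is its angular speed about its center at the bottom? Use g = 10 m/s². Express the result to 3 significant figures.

For this body I = (2/3)MR², i.e. k = I/(MR²) = 2/3.
The rolling condition ω = v/R makes the rotational term ½I(v/R)² = ½kMv², so KE_total = ½(1+k)Mv² = (5/6)Mv².
Energy conservation Mgh = ½(1+k)Mv² gives v = √(2gh/(1+k)) = √(2 × 10 × 2.97 / 1.667) = 5.97 m/s.
The angular speed follows from ω = v/R = 5.97/0.05 ≈ 119 rad/s.

ω ≈ 119 rad/s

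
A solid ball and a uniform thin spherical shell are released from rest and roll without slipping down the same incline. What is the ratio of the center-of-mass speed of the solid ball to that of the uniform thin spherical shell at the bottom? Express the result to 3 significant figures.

Each satisfies Mgh = ½(1+k)Mv² with k = I/(MR²), so v ∝ 1/√(1+k).
For the solid ball k = 0.4; for the uniform thin spherical shell k = 2/3.
v₁/v₂ = √((1+k₂)/(1+k₁)) = √(1.667/1.4) ≈ 1.09.

v_ratio ≈ 1.09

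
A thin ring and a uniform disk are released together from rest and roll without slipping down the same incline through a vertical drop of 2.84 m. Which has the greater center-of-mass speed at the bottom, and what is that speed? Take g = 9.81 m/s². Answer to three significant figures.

For rolling without slipping, Mgh = ½(1+k)Mv² where k = I/(MR²), so v = √(2gh/(1+k)).
Thin ring: k = 1, giving v = √(2×9.81×2.84/2) = 5.278 m/s.
Uniform disk: k = 0.5, giving v = √(2×9.81×2.84/1.5) = 6.095 m/s.
The smaller k wins: the uniform disk, at ≈ 6.09 m/s.

the uniform disk, at v ≈ 6.09 m/s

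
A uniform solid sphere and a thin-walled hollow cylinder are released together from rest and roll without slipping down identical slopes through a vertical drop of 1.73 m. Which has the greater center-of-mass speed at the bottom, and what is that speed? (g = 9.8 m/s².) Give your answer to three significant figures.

the uniform solid sphere, at v ≈ 4.92 m/s

For rolling without slipping, Mgh = ½(1+k)Mv² where k = I/(MR²), so v = √(2gh/(1+k)).
Uniform solid sphere: k = 0.4, giving v = √(2×9.8×1.73/1.4) = 4.921 m/s.
Thin-walled hollow cylinder: k = 1, giving v = √(2×9.8×1.73/2) = 4.118 m/s.
The smaller k wins: the uniform solid sphere, at ≈ 4.92 m/s.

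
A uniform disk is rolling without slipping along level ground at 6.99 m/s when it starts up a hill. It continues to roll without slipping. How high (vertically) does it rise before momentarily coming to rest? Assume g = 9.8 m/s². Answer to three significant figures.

For this body I = (1/2)MR², i.e. k = I/(MR²) = 0.5.
Rolling without slipping gives ω = v/R, so the total kinetic energy is ½Mv² + ½Iω² = ½(1+k)Mv² = (3/4)Mv².
All of this converts to potential energy at the highest point: (3/4)Mv₀² = Mgh.
Thus h = (1+k)v₀²/(2g) = 1.5 × 6.99² / (2 × 9.8) ≈ 3.74 m.

h ≈ 3.74 m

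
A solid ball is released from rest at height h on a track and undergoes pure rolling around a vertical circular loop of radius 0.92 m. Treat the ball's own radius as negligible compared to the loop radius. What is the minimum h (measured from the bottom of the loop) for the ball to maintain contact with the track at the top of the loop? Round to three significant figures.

h_min ≈ 2.48 m

The moment of inertia is (2/5)MR², giving k ≡ I/(MR²) = 0.4.
At the top of the loop, the minimum-contact condition is Mg = Mv_top²/r, so v_top² = gr.
With ω = v/R, the kinetic energy at speed v is ½(1+k)Mv² = (7/10)Mv².
Energy conservation from release (height h) to the top (height 2r): Mgh = Mg(2r) + (7/10)M·gr.
Thus h_min = 2r + (1+k)r/2 = r(2 + 1.4/2) = 0.92 × 2.7 ≈ 2.48 m.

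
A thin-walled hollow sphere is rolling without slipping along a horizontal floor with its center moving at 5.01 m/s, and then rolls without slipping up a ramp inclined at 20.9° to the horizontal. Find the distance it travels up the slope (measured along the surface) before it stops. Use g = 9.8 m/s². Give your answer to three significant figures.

d ≈ 5.98 m

With I = (2/3)MR², the ratio k = I/(MR²) is 2/3.
Rolling without slipping gives ω = v/R, so the total kinetic energy is ½Mv² + ½Iω² = ½(1+k)Mv² = (5/6)Mv².
Setting this equal to Mgh gives the vertical rise h = (1+k)v₀²/(2g) = 1.667×5.01²/(2×9.8) = 2.134 m.
Along the incline, d = h/sinθ = 2.134/sin20.9° ≈ 5.98 m.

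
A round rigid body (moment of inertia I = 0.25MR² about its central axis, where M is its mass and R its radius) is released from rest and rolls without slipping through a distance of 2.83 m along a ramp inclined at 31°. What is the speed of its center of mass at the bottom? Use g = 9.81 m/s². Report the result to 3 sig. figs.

For this body I = 0.25MR², i.e. k = I/(MR²) = 0.25.
The rolling condition ω = v/R makes the rotational term ½I(v/R)² = ½kMv², so KE_total = ½(1+k)Mv² = (5/8)Mv².
The vertical drop is h = L sinθ = 2.83 × sin31° = 1.458 m.
Setting Mgh = (5/8)Mv² gives v = √(2gh/(1+k)) = √(2·9.81·1.458/1.25) ≈ 4.78 m/s.

v ≈ 4.78 m/s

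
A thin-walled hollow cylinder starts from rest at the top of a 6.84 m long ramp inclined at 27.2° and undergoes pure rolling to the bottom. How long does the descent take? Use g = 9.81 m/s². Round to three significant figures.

For this body I = MR², i.e. k = I/(MR²) = 1.
Newton's second law down the slope: Mg sinθ − f = Ma. The torque equation fR = Iα (with α = a/R) gives f = kMa.
Hence a = g sinθ/(1+k) = 9.81×sin27.2°/2 = 2.242 m/s².
Starting from rest, L = ½at², so t = √(2L/a) = √(2×6.84/2.242) ≈ 2.47 s.

t ≈ 2.47 s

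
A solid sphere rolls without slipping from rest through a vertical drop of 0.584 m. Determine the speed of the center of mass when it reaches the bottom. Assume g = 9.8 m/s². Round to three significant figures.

v ≈ 2.86 m/s

With I = (2/5)MR², the ratio k = I/(MR²) is 0.4.
Pure rolling means v = ωR; then KE = ½Mv² + ½I(v/R)² = ½(1+k)Mv² = (7/10)Mv².
Energy conservation: Mgh = (7/10)Mv², so v = √(2gh/(1+k)) = √(2 × 9.8 × 0.584 / 1.4) ≈ 2.86 m/s.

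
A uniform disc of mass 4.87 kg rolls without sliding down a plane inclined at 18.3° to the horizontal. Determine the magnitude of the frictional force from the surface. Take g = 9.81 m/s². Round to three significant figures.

For this body I = (1/2)MR², i.e. k = I/(MR²) = 0.5.
Along the incline Mg sinθ − f = Ma, and torque about the center fR = Iα = kMR²(a/R) gives f = kMa.
Combining, a = g sinθ/(1+k) and f = kMa = kMg sinθ/(1+k).
f = 0.5 × 4.87 × 9.81 × sin18.3° / 1.5 ≈ 5.00 N.

f ≈ 5.00 N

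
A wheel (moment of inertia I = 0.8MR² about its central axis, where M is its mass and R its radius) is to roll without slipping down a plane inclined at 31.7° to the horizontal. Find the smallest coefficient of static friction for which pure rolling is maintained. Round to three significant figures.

μ_min ≈ 0.274

With I = 0.8MR², the ratio k = I/(MR²) is 0.8.
Newton's second law down the slope: Mg sinθ − f = Ma. The torque equation fR = Iα (with α = a/R) gives f = kMa.
These give a = g sinθ/(1+k) and the required friction f = kMg sinθ/(1+k).
The normal force is N = Mg cosθ, so μ_min = f/N = k tanθ/(1+k).
μ_min = 0.8 × tan31.7° / 1.8 ≈ 0.274.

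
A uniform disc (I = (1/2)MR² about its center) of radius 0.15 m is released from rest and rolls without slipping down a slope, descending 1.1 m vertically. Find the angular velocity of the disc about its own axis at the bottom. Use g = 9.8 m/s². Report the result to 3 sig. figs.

The moment of inertia is (1/2)MR², giving k ≡ I/(MR²) = 0.5.
Pure rolling means v = ωR; then KE = ½Mv² + ½I(v/R)² = ½(1+k)Mv² = (3/4)Mv².
Energy conservation Mgh = ½(1+k)Mv² gives v = √(2gh/(1+k)) = √(2 × 9.8 × 1.1 / 1.5) = 3.791 m/s.
The angular speed follows from ω = v/R = 3.791/0.15 ≈ 25.3 rad/s.

ω ≈ 25.3 rad/s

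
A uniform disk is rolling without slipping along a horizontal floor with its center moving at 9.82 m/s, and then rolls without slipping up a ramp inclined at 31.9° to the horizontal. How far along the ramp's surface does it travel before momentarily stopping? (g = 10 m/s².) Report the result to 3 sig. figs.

For this body I = (1/2)MR², i.e. k = I/(MR²) = 0.5.
Pure rolling means v = ωR; then KE = ½Mv² + ½I(v/R)² = ½(1+k)Mv² = (3/4)Mv².
Setting this equal to Mgh gives the vertical rise h = (1+k)v₀²/(2g) = 1.5×9.82²/(2×10) = 7.232 m.
Along the incline, d = h/sinθ = 7.232/sin31.9° ≈ 13.7 m.

d ≈ 13.7 m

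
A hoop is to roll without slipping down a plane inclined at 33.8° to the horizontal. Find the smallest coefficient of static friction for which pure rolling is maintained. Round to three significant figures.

μ_min ≈ 0.335

Here I = MR², so the shape factor k = I/(MR²) = 1.
Newton's second law down the slope: Mg sinθ − f = Ma. The torque equation fR = Iα (with α = a/R) gives f = kMa.
These give a = g sinθ/(1+k) and the required friction f = kMg sinθ/(1+k).
The normal force is N = Mg cosθ, so μ_min = f/N = k tanθ/(1+k).
μ_min = 1 × tan33.8° / 2 ≈ 0.335.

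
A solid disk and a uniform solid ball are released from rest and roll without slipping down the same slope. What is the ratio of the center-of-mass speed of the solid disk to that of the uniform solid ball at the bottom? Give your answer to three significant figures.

Each satisfies Mgh = ½(1+k)Mv² with k = I/(MR²), so v ∝ 1/√(1+k).
For the solid disk k = 0.5; for the uniform solid ball k = 0.4.
v₁/v₂ = √((1+k₂)/(1+k₁)) = √(1.4/1.5) ≈ 0.966.

v_ratio ≈ 0.966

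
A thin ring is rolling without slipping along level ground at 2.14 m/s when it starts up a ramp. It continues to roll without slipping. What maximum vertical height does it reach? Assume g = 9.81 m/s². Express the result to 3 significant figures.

Here I = MR², so the shape factor k = I/(MR²) = 1.
The rolling condition ω = v/R makes the rotational term ½I(v/R)² = ½kMv², so KE_total = ½(1+k)Mv² = Mv².
At the top the kinetic energy is zero, so Mv₀² = Mgh.
Thus h = (1+k)v₀²/(2g) = 2 × 2.14² / (2 × 9.81) ≈ 0.467 m.

h ≈ 0.467 m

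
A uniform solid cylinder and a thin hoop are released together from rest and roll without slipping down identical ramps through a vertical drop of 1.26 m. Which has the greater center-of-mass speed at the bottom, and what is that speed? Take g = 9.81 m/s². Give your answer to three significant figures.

For rolling without slipping, Mgh = ½(1+k)Mv² where k = I/(MR²), so v = √(2gh/(1+k)).
Uniform solid cylinder: k = 0.5, giving v = √(2×9.81×1.26/1.5) = 4.06 m/s.
Thin hoop: k = 1, giving v = √(2×9.81×1.26/2) = 3.516 m/s.
The smaller k wins: the uniform solid cylinder, at ≈ 4.06 m/s.

the uniform solid cylinder, at v ≈ 4.06 m/s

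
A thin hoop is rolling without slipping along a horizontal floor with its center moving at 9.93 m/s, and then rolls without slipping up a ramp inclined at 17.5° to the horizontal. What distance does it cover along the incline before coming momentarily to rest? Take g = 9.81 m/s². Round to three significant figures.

d ≈ 33.4 m

With I = MR², the ratio k = I/(MR²) is 1.
Since it rolls without slipping, ω = v/R and KE = ½Mv² + ½Iω² = ½(1+k)Mv² = Mv².
Setting this equal to Mgh gives the vertical rise h = (1+k)v₀²/(2g) = 2×9.93²/(2×9.81) = 10.05 m.
The distance along the slope is d = h/sinθ = 10.05/sin17.5° ≈ 33.4 m.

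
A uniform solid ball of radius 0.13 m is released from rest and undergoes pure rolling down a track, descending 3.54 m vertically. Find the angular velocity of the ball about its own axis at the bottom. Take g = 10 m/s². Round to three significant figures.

ω ≈ 54.7 rad/s

Here I = (2/5)MR², so the shape factor k = I/(MR²) = 0.4.
Rolling without slipping gives ω = v/R, so the total kinetic energy is ½Mv² + ½Iω² = ½(1+k)Mv² = (7/10)Mv².
Energy conservation Mgh = ½(1+k)Mv² gives v = √(2gh/(1+k)) = √(2 × 10 × 3.54 / 1.4) = 7.111 m/s.
Then ω = v/R = 7.111 / 0.13 ≈ 54.7 rad/s.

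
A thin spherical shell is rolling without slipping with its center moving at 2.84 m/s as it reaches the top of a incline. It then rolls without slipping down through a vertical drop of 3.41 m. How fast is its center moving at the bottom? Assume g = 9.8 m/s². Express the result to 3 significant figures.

For this body I = (2/3)MR², i.e. k = I/(MR²) = 2/3.
The rolling condition ω = v/R makes the rotational term ½I(v/R)² = ½kMv², so KE_total = ½(1+k)Mv² = (5/6)Mv².
Energy conservation: (5/6)Mv₀² + Mgh = (5/6)Mv², so v² = v₀² + 2gh/(1+k).
v = √(2.84² + 2×9.8×3.41/1.667) = √48.17 ≈ 6.94 m/s.

v ≈ 6.94 m/s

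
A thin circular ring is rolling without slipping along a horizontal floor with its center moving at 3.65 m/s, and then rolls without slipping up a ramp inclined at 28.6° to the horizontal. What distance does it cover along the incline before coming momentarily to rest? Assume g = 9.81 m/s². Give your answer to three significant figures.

d ≈ 2.84 m

The moment of inertia is MR², giving k ≡ I/(MR²) = 1.
Pure rolling means v = ωR; then KE = ½Mv² + ½I(v/R)² = ½(1+k)Mv² = Mv².
Setting this equal to Mgh gives the vertical rise h = (1+k)v₀²/(2g) = 2×3.65²/(2×9.81) = 1.358 m.
The distance along the slope is d = h/sinθ = 1.358/sin28.6° ≈ 2.84 m.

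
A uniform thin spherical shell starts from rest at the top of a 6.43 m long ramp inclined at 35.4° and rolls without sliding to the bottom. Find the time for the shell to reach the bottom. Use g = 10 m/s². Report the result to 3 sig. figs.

t ≈ 1.92 s

With I = (2/3)MR², the ratio k = I/(MR²) is 2/3.
Along the incline Mg sinθ − f = Ma, and torque about the center fR = Iα = kMR²(a/R) gives f = kMa.
Hence a = g sinθ/(1+k) = 10×sin35.4°/1.667 = 3.476 m/s².
Starting from rest, L = ½at², so t = √(2L/a) = √(2×6.43/3.476) ≈ 1.92 s.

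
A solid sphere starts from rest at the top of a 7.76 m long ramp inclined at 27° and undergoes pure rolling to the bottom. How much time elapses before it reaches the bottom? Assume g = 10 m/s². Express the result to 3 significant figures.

t ≈ 2.19 s

With I = (2/5)MR², the ratio k = I/(MR²) is 0.4.
Translational: Mg sinθ − f = Ma. Rotational about the CM: fR = Iα = kMRa, so f = kMa.
Hence a = g sinθ/(1+k) = 10×sin27°/1.4 = 3.243 m/s².
Starting from rest, L = ½at², so t = √(2L/a) = √(2×7.76/3.243) ≈ 2.19 s.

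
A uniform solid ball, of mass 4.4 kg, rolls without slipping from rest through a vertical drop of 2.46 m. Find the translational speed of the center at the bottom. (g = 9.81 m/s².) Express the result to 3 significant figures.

For this body I = (2/5)MR², i.e. k = I/(MR²) = 0.4.
Since it rolls without slipping, ω = v/R and KE = ½Mv² + ½Iω² = ½(1+k)Mv² = (7/10)Mv².
Setting Mgh = (7/10)Mv² gives v = √(2gh/(1+k)) = √(2·9.81·2.46/1.4) ≈ 5.87 m/s.

v ≈ 5.87 m/s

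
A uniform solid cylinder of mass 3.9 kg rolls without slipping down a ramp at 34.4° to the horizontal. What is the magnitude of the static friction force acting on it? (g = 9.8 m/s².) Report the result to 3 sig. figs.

f ≈ 7.20 N

For this body I = (1/2)MR², i.e. k = I/(MR²) = 0.5.
Along the incline Mg sinθ − f = Ma, and torque about the center fR = Iα = kMR²(a/R) gives f = kMa.
Combining, a = g sinθ/(1+k) and f = kMa = kMg sinθ/(1+k).
f = 0.5 × 3.9 × 9.8 × sin34.4° / 1.5 ≈ 7.20 N.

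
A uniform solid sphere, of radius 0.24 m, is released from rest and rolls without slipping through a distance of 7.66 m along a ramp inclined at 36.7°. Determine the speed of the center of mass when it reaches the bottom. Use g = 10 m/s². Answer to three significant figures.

The moment of inertia is (2/5)MR², giving k ≡ I/(MR²) = 0.4.
The rolling condition ω = v/R makes the rotational term ½I(v/R)² = ½kMv², so KE_total = ½(1+k)Mv² = (7/10)Mv².
The vertical drop is h = L sinθ = 7.66 × sin36.7° = 4.578 m.
Energy conservation: Mgh = (7/10)Mv², so v = √(2gh/(1+k)) = √(2 × 10 × 4.578 / 1.4) ≈ 8.09 m/s.

v ≈ 8.09 m/s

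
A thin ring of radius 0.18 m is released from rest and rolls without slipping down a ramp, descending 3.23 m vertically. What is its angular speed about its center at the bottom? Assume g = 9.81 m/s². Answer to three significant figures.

ω ≈ 31.3 rad/s

For this body I = MR², i.e. k = I/(MR²) = 1.
The rolling condition ω = v/R makes the rotational term ½I(v/R)² = ½kMv², so KE_total = ½(1+k)Mv² = Mv².
Energy conservation Mgh = ½(1+k)Mv² gives v = √(2gh/(1+k)) = √(2 × 9.81 × 3.23 / 2) = 5.629 m/s.
The angular speed follows from ω = v/R = 5.629/0.18 ≈ 31.3 rad/s.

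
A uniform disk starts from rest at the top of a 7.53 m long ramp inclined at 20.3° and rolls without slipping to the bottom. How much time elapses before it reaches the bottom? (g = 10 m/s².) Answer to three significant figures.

For this body I = (1/2)MR², i.e. k = I/(MR²) = 0.5.
Along the incline Mg sinθ − f = Ma, and torque about the center fR = Iα = kMR²(a/R) gives f = kMa.
Hence a = g sinθ/(1+k) = 10×sin20.3°/1.5 = 2.313 m/s².
Starting from rest, L = ½at², so t = √(2L/a) = √(2×7.53/2.313) ≈ 2.55 s.

t ≈ 2.55 s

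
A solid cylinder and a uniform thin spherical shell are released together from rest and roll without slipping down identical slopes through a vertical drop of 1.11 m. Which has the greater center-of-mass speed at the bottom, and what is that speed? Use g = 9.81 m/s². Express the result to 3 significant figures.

For rolling without slipping, Mgh = ½(1+k)Mv² where k = I/(MR²), so v = √(2gh/(1+k)).
Solid cylinder: k = 0.5, giving v = √(2×9.81×1.11/1.5) = 3.81 m/s.
Uniform thin spherical shell: k = 2/3, giving v = √(2×9.81×1.11/1.667) = 3.615 m/s.
The smaller k wins: the solid cylinder, at ≈ 3.81 m/s.

the solid cylinder, at v ≈ 3.81 m/s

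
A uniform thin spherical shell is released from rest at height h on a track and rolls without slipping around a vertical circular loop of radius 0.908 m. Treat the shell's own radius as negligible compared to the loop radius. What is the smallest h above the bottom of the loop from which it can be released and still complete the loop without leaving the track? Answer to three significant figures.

With I = (2/3)MR², the ratio k = I/(MR²) is 2/3.
At the top, contact is just lost when gravity alone supplies the centripetal force: Mg = Mv_top²/r, i.e. v_top² = gr.
With ω = v/R, the kinetic energy at speed v is ½(1+k)Mv² = (5/6)Mv².
Energy conservation from release (height h) to the top (height 2r): Mgh = Mg(2r) + (5/6)M·gr.
Thus h_min = 2r + (1+k)r/2 = r(2 + 1.667/2) = 0.908 × 2.833 ≈ 2.57 m.

h_min ≈ 2.57 m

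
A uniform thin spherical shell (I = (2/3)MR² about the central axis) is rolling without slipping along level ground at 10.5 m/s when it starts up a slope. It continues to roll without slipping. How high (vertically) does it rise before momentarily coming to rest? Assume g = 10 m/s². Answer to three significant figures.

h ≈ 9.19 m

For this body I = (2/3)MR², i.e. k = I/(MR²) = 2/3.
Rolling without slipping gives ω = v/R, so the total kinetic energy is ½Mv² + ½Iω² = ½(1+k)Mv² = (5/6)Mv².
All of this converts to potential energy at the highest point: (5/6)Mv₀² = Mgh.
Thus h = (1+k)v₀²/(2g) = 1.667 × 10.5² / (2 × 10) ≈ 9.19 m.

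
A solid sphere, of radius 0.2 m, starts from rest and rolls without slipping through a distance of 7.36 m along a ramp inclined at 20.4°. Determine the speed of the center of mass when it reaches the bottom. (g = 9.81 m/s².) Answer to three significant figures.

v ≈ 6.00 m/s

For this body I = (2/5)MR², i.e. k = I/(MR²) = 0.4.
The rolling condition ω = v/R makes the rotational term ½I(v/R)² = ½kMv², so KE_total = ½(1+k)Mv² = (7/10)Mv².
The vertical drop is h = L sinθ = 7.36 × sin20.4° = 2.565 m.
Energy conservation: Mgh = (7/10)Mv², so v = √(2gh/(1+k)) = √(2 × 9.81 × 2.565 / 1.4) ≈ 6.00 m/s.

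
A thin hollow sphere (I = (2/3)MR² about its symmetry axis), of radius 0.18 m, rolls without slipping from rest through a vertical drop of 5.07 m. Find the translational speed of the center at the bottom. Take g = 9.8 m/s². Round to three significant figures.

Here I = (2/3)MR², so the shape factor k = I/(MR²) = 2/3.
The rolling condition ω = v/R makes the rotational term ½I(v/R)² = ½kMv², so KE_total = ½(1+k)Mv² = (5/6)Mv².
Setting Mgh = (5/6)Mv² gives v = √(2gh/(1+k)) = √(2·9.8·5.07/1.667) ≈ 7.72 m/s.

v ≈ 7.72 m/s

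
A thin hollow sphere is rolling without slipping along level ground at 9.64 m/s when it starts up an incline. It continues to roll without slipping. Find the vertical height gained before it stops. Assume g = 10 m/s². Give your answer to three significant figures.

With I = (2/3)MR², the ratio k = I/(MR²) is 2/3.
Rolling without slipping gives ω = v/R, so the total kinetic energy is ½Mv² + ½Iω² = ½(1+k)Mv² = (5/6)Mv².
All of this converts to potential energy at the highest point: (5/6)Mv₀² = Mgh.
Thus h = (1+k)v₀²/(2g) = 1.667 × 9.64² / (2 × 10) ≈ 7.74 m.

h ≈ 7.74 m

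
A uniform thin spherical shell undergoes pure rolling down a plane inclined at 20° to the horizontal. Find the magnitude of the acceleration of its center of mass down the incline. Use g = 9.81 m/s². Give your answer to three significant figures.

The moment of inertia is (2/3)MR², giving k ≡ I/(MR²) = 2/3.
Along the incline Mg sinθ − f = Ma, and torque about the center fR = Iα = kMR²(a/R) gives f = kMa.
Eliminating f: Mg sinθ = (1+k)Ma, so a = g sinθ/(1+k) = 9.81 × sin20° / 1.667 ≈ 2.01 m/s².

a ≈ 2.01 m/s²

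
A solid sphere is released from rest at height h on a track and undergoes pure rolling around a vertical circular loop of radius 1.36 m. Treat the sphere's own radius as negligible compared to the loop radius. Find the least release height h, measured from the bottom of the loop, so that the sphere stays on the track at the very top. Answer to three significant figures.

h_min ≈ 3.67 m

For this body I = (2/5)MR², i.e. k = I/(MR²) = 0.4.
At the top, contact is just lost when gravity alone supplies the centripetal force: Mg = Mv_top²/r, i.e. v_top² = gr.
With ω = v/R, the kinetic energy at speed v is ½(1+k)Mv² = (7/10)Mv².
Energy conservation from release (height h) to the top (height 2r): Mgh = Mg(2r) + (7/10)M·gr.
Thus h_min = 2r + (1+k)r/2 = r(2 + 1.4/2) = 1.36 × 2.7 ≈ 3.67 m.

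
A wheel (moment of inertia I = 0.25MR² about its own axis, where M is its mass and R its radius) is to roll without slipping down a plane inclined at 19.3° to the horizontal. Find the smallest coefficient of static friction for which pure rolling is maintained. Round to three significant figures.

Here I = 0.25MR², so the shape factor k = I/(MR²) = 0.25.
Along the incline Mg sinθ − f = Ma, and torque about the center fR = Iα = kMR²(a/R) gives f = kMa.
These give a = g sinθ/(1+k) and the required friction f = kMg sinθ/(1+k).
The normal force is N = Mg cosθ, so μ_min = f/N = k tanθ/(1+k).
μ_min = 0.25 × tan19.3° / 1.25 ≈ 0.0700.

μ_min ≈ 0.0700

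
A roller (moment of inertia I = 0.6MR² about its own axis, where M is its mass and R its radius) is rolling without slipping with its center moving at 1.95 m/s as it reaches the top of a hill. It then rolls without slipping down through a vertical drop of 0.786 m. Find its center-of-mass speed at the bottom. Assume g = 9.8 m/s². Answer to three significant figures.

Here I = 0.6MR², so the shape factor k = I/(MR²) = 0.6.
The rolling condition ω = v/R makes the rotational term ½I(v/R)² = ½kMv², so KE_total = ½(1+k)Mv² = (4/5)Mv².
Conserving energy between top and bottom: (4/5)Mv² = (4/5)Mv₀² + Mgh, hence v² = v₀² + 2gh/(1+k).
v = √(1.95² + 2×9.8×0.786/1.6) = √13.43 ≈ 3.66 m/s.

v ≈ 3.66 m/s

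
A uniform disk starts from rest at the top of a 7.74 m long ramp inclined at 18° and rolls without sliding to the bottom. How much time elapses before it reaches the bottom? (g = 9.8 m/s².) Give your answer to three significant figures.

With I = (1/2)MR², the ratio k = I/(MR²) is 0.5.
Along the incline Mg sinθ − f = Ma, and torque about the center fR = Iα = kMR²(a/R) gives f = kMa.
Hence a = g sinθ/(1+k) = 9.8×sin18°/1.5 = 2.019 m/s².
With constant a from rest, t = √(2L/a) = √(2·7.74/2.019) ≈ 2.77 s.

t ≈ 2.77 s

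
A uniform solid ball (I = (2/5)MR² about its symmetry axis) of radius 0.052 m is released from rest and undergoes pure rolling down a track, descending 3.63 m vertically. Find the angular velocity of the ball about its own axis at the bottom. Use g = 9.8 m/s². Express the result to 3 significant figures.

The moment of inertia is (2/5)MR², giving k ≡ I/(MR²) = 0.4.
The rolling condition ω = v/R makes the rotational term ½I(v/R)² = ½kMv², so KE_total = ½(1+k)Mv² = (7/10)Mv².
Energy conservation Mgh = ½(1+k)Mv² gives v = √(2gh/(1+k)) = √(2 × 9.8 × 3.63 / 1.4) = 7.129 m/s.
Then ω = v/R = 7.129 / 0.052 ≈ 137 rad/s.

ω ≈ 137 rad/s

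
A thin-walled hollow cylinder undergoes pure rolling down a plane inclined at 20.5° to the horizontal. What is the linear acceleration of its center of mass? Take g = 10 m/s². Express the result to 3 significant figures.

a ≈ 1.75 m/s²

The moment of inertia is MR², giving k ≡ I/(MR²) = 1.
Newton's second law down the slope: Mg sinθ − f = Ma. The torque equation fR = Iα (with α = a/R) gives f = kMa.
Eliminating f: Mg sinθ = (1+k)Ma, so a = g sinθ/(1+k) = 10 × sin20.5° / 2 ≈ 1.75 m/s².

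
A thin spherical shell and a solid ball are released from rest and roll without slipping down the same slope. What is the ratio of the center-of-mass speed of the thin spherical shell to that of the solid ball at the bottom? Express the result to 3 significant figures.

Each satisfies Mgh = ½(1+k)Mv² with k = I/(MR²), so v ∝ 1/√(1+k).
For the thin spherical shell k = 2/3; for the solid ball k = 0.4.
v₁/v₂ = √((1+k₂)/(1+k₁)) = √(1.4/1.667) ≈ 0.917.

v_ratio ≈ 0.917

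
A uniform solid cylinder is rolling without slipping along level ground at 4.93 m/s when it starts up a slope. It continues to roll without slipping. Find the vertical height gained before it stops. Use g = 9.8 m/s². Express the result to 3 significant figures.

For this body I = (1/2)MR², i.e. k = I/(MR²) = 0.5.
Since it rolls without slipping, ω = v/R and KE = ½Mv² + ½Iω² = ½(1+k)Mv² = (3/4)Mv².
All of this converts to potential energy at the highest point: (3/4)Mv₀² = Mgh.
Thus h = (1+k)v₀²/(2g) = 1.5 × 4.93² / (2 × 9.8) ≈ 1.86 m.

h ≈ 1.86 m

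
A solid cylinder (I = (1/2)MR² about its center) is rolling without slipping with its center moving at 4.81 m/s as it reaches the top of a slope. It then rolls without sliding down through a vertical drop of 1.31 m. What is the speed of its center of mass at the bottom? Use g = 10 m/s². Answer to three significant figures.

v ≈ 6.37 m/s

With I = (1/2)MR², the ratio k = I/(MR²) is 0.5.
Rolling without slipping gives ω = v/R, so the total kinetic energy is ½Mv² + ½Iω² = ½(1+k)Mv² = (3/4)Mv².
Energy conservation: (3/4)Mv₀² + Mgh = (3/4)Mv², so v² = v₀² + 2gh/(1+k).
v = √(4.81² + 2×10×1.31/1.5) = √40.6 ≈ 6.37 m/s.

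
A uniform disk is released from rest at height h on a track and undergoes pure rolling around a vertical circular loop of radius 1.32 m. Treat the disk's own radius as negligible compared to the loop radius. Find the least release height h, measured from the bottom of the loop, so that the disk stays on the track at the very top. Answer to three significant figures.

h_min ≈ 3.63 m

Here I = (1/2)MR², so the shape factor k = I/(MR²) = 0.5.
At the top of the loop, the minimum-contact condition is Mg = Mv_top²/r, so v_top² = gr.
With ω = v/R, the kinetic energy at speed v is ½(1+k)Mv² = (3/4)Mv².
Energy conservation from release (height h) to the top (height 2r): Mgh = Mg(2r) + (3/4)M·gr.
Thus h_min = 2r + (1+k)r/2 = r(2 + 1.5/2) = 1.32 × 2.75 ≈ 3.63 m.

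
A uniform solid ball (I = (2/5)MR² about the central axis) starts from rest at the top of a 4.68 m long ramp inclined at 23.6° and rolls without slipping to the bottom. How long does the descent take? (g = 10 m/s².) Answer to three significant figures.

Here I = (2/5)MR², so the shape factor k = I/(MR²) = 0.4.
Translational: Mg sinθ − f = Ma. Rotational about the CM: fR = Iα = kMRa, so f = kMa.
Hence a = g sinθ/(1+k) = 10×sin23.6°/1.4 = 2.86 m/s².
With constant a from rest, t = √(2L/a) = √(2·4.68/2.86) ≈ 1.81 s.

t ≈ 1.81 s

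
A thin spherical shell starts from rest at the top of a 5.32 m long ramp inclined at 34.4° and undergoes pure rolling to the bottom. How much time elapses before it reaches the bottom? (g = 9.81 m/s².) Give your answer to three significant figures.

With I = (2/3)MR², the ratio k = I/(MR²) is 2/3.
Translational: Mg sinθ − f = Ma. Rotational about the CM: fR = Iα = kMRa, so f = kMa.
Hence a = g sinθ/(1+k) = 9.81×sin34.4°/1.667 = 3.325 m/s².
Starting from rest, L = ½at², so t = √(2L/a) = √(2×5.32/3.325) ≈ 1.79 s.

t ≈ 1.79 s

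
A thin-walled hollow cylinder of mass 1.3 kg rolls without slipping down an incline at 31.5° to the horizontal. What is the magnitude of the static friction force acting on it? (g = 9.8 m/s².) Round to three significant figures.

Here I = MR², so the shape factor k = I/(MR²) = 1.
Newton's second law down the slope: Mg sinθ − f = Ma. The torque equation fR = Iα (with α = a/R) gives f = kMa.
Combining, a = g sinθ/(1+k) and f = kMa = kMg sinθ/(1+k).
f = 1 × 1.3 × 9.8 × sin31.5° / 2 ≈ 3.33 N.

f ≈ 3.33 N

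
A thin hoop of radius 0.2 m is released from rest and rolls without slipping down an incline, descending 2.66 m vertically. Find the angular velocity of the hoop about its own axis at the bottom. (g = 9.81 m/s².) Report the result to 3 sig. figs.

ω ≈ 25.5 rad/s

Here I = MR², so the shape factor k = I/(MR²) = 1.
Rolling without slipping gives ω = v/R, so the total kinetic energy is ½Mv² + ½Iω² = ½(1+k)Mv² = Mv².
Energy conservation Mgh = ½(1+k)Mv² gives v = √(2gh/(1+k)) = √(2 × 9.81 × 2.66 / 2) = 5.108 m/s.
Then ω = v/R = 5.108 / 0.2 ≈ 25.5 rad/s.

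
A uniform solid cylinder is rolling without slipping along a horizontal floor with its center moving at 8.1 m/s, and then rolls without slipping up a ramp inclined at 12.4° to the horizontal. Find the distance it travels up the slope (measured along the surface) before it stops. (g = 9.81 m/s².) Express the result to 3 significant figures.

d ≈ 23.4 m

The moment of inertia is (1/2)MR², giving k ≡ I/(MR²) = 0.5.
The rolling condition ω = v/R makes the rotational term ½I(v/R)² = ½kMv², so KE_total = ½(1+k)Mv² = (3/4)Mv².
Setting this equal to Mgh gives the vertical rise h = (1+k)v₀²/(2g) = 1.5×8.1²/(2×9.81) = 5.016 m.
Along the incline, d = h/sinθ = 5.016/sin12.4° ≈ 23.4 m.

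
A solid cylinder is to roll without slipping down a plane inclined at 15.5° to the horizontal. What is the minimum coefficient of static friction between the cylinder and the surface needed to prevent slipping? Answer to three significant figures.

With I = (1/2)MR², the ratio k = I/(MR²) is 0.5.
Newton's second law down the slope: Mg sinθ − f = Ma. The torque equation fR = Iα (with α = a/R) gives f = kMa.
These give a = g sinθ/(1+k) and the required friction f = kMg sinθ/(1+k).
With N = Mg cosθ, the no-slip condition f ≤ μN gives μ_min = f/N = k tanθ/(1+k).
μ_min = 0.5 × tan15.5° / 1.5 ≈ 0.0924.

μ_min ≈ 0.0924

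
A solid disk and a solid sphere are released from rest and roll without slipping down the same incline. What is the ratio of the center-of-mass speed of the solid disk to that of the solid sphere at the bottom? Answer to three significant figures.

v_ratio ≈ 0.966

Each satisfies Mgh = ½(1+k)Mv² with k = I/(MR²), so v ∝ 1/√(1+k).
For the solid disk k = 0.5; for the solid sphere k = 0.4.
v₁/v₂ = √((1+k₂)/(1+k₁)) = √(1.4/1.5) ≈ 0.966.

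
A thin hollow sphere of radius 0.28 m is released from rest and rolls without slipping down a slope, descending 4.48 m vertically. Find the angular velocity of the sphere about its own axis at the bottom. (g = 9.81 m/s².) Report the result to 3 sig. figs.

ω ≈ 25.9 rad/s

The moment of inertia is (2/3)MR², giving k ≡ I/(MR²) = 2/3.
Since it rolls without slipping, ω = v/R and KE = ½Mv² + ½Iω² = ½(1+k)Mv² = (5/6)Mv².
Energy conservation Mgh = ½(1+k)Mv² gives v = √(2gh/(1+k)) = √(2 × 9.81 × 4.48 / 1.667) = 7.262 m/s.
Then ω = v/R = 7.262 / 0.28 ≈ 25.9 rad/s.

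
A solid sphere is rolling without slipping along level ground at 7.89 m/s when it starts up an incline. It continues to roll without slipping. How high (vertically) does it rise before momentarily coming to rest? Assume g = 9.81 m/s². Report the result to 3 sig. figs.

The moment of inertia is (2/5)MR², giving k ≡ I/(MR²) = 0.4.
Since it rolls without slipping, ω = v/R and KE = ½Mv² + ½Iω² = ½(1+k)Mv² = (7/10)Mv².
At the top the kinetic energy is zero, so (7/10)Mv₀² = Mgh.
Thus h = (1+k)v₀²/(2g) = 1.4 × 7.89² / (2 × 9.81) ≈ 4.44 m.

h ≈ 4.44 m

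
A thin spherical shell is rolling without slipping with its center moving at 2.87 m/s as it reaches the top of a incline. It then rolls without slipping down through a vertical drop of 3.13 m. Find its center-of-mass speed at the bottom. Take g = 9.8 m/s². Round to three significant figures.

The moment of inertia is (2/3)MR², giving k ≡ I/(MR²) = 2/3.
Since it rolls without slipping, ω = v/R and KE = ½Mv² + ½Iω² = ½(1+k)Mv² = (5/6)Mv².
Energy conservation: (5/6)Mv₀² + Mgh = (5/6)Mv², so v² = v₀² + 2gh/(1+k).
v = √(2.87² + 2×9.8×3.13/1.667) = √45.05 ≈ 6.71 m/s.

v ≈ 6.71 m/s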